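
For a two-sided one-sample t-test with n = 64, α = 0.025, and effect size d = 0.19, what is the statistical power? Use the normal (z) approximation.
Power ≈ 0.24

Power calculation (one-sample t-test, normal approximation):
z_β = d · √n - z_{α/2}
z_β = 0.19 · √64 - 2.241
z_β = 0.19 · 8.000 - 2.241
z_β = -0.721

Power = Φ(z_β) = Φ(-0.721) ≈ 0.235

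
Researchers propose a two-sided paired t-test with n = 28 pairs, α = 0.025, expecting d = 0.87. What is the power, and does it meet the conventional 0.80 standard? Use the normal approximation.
Power ≈ 0.99; the study is adequately powered (power ≥ 0.80)

Power calculation (paired t-test, normal approximation):
z_β = d · √n - z_{α/2}
z_β = 0.87 · √28 - 2.241
z_β = 0.87 · 5.292 - 2.241
z_β = 2.362

Power = Φ(z_β) = Φ(2.362) ≈ 0.991

Effect size d = 0.87 is large by Cohen's convention (0.2/0.5/0.8).

Threshold: power ≥ 0.80 is conventionally adequate.
Power ≈ 0.99 → the study is adequately powered (power ≥ 0.80).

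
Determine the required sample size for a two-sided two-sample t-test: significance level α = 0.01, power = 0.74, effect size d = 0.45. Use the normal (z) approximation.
n = 103 per group

Sample size formula (two-sample t-test, normal approximation):
n = 2 · ((z_{α/2} + z_β) / d)²

z_{α/2} = 2.576 (for α = 0.01, two-sided)
z_β = 0.643 (for power = 0.74)
d = 0.45

n = 2 · ((2.576 + 0.643) / 0.45)²
n = 2 · (7.153)²
n ≈ 102.33
Round up to the next whole number: n = 103 per group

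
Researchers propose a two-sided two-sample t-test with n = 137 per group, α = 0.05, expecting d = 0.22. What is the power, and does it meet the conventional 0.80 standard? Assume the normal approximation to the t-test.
Power ≈ 0.44; the study is underpowered (power < 0.80)

Power calculation (two-sample t-test, normal approximation):
z_β = d · √(n/2) - z_{α/2}
z_β = 0.22 · √(137/2) - 1.960
z_β = 0.22 · 8.276 - 1.960
z_β = -0.139

Power = Φ(z_β) = Φ(-0.139) ≈ 0.445

Effect size d = 0.22 is small by Cohen's convention (0.2/0.5/0.8).

Threshold: power ≥ 0.80 is conventionally adequate.
Power ≈ 0.44 → the study is underpowered (power < 0.80).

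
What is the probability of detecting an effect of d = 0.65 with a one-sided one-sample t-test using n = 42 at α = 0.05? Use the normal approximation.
Power ≈ 0.99

Power calculation (one-sample t-test, normal approximation):
z_β = d · √n - z_α
z_β = 0.65 · √42 - 1.645
z_β = 0.65 · 6.481 - 1.645
z_β = 2.568

Power = Φ(z_β) = Φ(2.568) ≈ 0.995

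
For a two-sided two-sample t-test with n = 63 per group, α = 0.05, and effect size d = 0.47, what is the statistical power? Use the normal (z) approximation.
Power ≈ 0.75

Power calculation (two-sample t-test, normal approximation):
z_β = d · √(n/2) - z_{α/2}
z_β = 0.47 · √(63/2) - 1.960
z_β = 0.47 · 5.612 - 1.960
z_β = 0.678

Power = Φ(z_β) = Φ(0.678) ≈ 0.751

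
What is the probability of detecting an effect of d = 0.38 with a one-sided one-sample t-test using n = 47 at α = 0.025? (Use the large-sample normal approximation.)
Power ≈ 0.74

Power calculation (one-sample t-test, normal approximation):
z_β = d · √n - z_α
z_β = 0.38 · √47 - 1.960
z_β = 0.38 · 6.856 - 1.960
z_β = 0.645

Power = Φ(z_β) = Φ(0.645) ≈ 0.741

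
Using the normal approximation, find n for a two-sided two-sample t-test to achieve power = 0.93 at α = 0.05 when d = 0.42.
n = 134 per group

Sample size formula (two-sample t-test, normal approximation):
n = 2 · ((z_{α/2} + z_β) / d)²

z_{α/2} = 1.960 (for α = 0.05, two-sided)
z_β = 1.476 (for power = 0.93)
d = 0.42

n = 2 · ((1.960 + 1.476) / 0.42)²
n = 2 · (8.181)²
n ≈ 133.86
Round up to the next whole number: n = 134 per group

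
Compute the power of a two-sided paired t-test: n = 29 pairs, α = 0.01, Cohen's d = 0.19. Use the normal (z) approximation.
Power ≈ 0.06

Power calculation (paired t-test, normal approximation):
z_β = d · √n - z_{α/2}
z_β = 0.19 · √29 - 2.576
z_β = 0.19 · 5.385 - 2.576
z_β = -1.553

Power = Φ(z_β) = Φ(-1.553) ≈ 0.060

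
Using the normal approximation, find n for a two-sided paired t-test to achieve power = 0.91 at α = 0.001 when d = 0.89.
n = 28 pairs

Sample size formula (paired t-test, normal approximation):
n = ((z_{α/2} + z_β) / d)²

z_{α/2} = 3.291 (for α = 0.001, two-sided)
z_β = 1.341 (for power = 0.91)
d = 0.89

n = ((3.291 + 1.341) / 0.89)²
n = (5.204)²
n ≈ 27.08
Round up to the next whole number: n = 28 pairs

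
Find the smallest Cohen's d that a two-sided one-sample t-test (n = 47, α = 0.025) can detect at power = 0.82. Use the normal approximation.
d ≈ 0.46

Minimum detectable effect (one-sample t-test, normal approximation):
d = (z_{α/2} + z_β) / √n
d = (2.241 + 0.915) / √47
d = 3.157 / 6.856
d ≈ 0.46

By Cohen's convention (0.2 small / 0.5 medium / 0.8 large): small effect.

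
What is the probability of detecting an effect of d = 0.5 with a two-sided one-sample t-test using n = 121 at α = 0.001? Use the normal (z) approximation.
Power ≈ 0.99

Power calculation (one-sample t-test, normal approximation):
z_β = d · √n - z_{α/2}
z_β = 0.5 · √121 - 3.291
z_β = 0.5 · 11.000 - 3.291
z_β = 2.209

Power = Φ(z_β) = Φ(2.209) ≈ 0.986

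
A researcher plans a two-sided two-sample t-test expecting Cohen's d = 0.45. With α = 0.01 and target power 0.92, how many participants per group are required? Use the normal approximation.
n = 157 per group

Sample size formula (two-sample t-test, normal approximation):
n = 2 · ((z_{α/2} + z_β) / d)²

z_{α/2} = 2.576 (for α = 0.01, two-sided)
z_β = 1.405 (for power = 0.92)
d = 0.45

n = 2 · ((2.576 + 1.405) / 0.45)²
n = 2 · (8.847)²
n ≈ 156.54
Round up to the next whole number: n = 157 per group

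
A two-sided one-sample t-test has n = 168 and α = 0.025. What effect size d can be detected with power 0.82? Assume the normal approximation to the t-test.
d ≈ 0.24

Minimum detectable effect (one-sample t-test, normal approximation):
d = (z_{α/2} + z_β) / √n
d = (2.241 + 0.915) / √168
d = 3.157 / 12.961
d ≈ 0.24

By Cohen's convention (0.2 small / 0.5 medium / 0.8 large): small effect.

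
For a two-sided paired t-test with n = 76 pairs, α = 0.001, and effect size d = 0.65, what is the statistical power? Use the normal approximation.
Power ≈ 0.99

Power calculation (paired t-test, normal approximation):
z_β = d · √n - z_{α/2}
z_β = 0.65 · √76 - 3.291
z_β = 0.65 · 8.718 - 3.291
z_β = 2.376

Power = Φ(z_β) = Φ(2.376) ≈ 0.991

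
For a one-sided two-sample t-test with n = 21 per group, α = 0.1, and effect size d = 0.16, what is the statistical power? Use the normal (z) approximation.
Power ≈ 0.22

Power calculation (two-sample t-test, normal approximation):
z_β = d · √(n/2) - z_α
z_β = 0.16 · √(21/2) - 1.282
z_β = 0.16 · 3.240 - 1.282
z_β = -0.763

Power = Φ(z_β) = Φ(-0.763) ≈ 0.223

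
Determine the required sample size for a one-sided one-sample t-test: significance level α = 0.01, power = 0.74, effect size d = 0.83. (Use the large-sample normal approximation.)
n = 13

Sample size formula (one-sample t-test, normal approximation):
n = ((z_α + z_β) / d)²

z_α = 2.326 (for α = 0.01, one-sided)
z_β = 0.643 (for power = 0.74)
d = 0.83

n = ((2.326 + 0.643) / 0.83)²
n = (3.577)²
n ≈ 12.79
Round up to the next whole number: n = 13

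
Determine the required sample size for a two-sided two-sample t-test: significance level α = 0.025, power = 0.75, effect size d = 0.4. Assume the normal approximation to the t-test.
n = 107 per group

Sample size formula (two-sample t-test, normal approximation):
n = 2 · ((z_{α/2} + z_β) / d)²

z_{α/2} = 2.241 (for α = 0.025, two-sided)
z_β = 0.674 (for power = 0.75)
d = 0.4

n = 2 · ((2.241 + 0.674) / 0.4)²
n = 2 · (7.288)²
n ≈ 106.23
Round up to the next whole number: n = 107 per group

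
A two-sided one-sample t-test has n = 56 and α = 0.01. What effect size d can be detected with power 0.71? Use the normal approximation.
d ≈ 0.42

Minimum detectable effect (one-sample t-test, normal approximation):
d = (z_{α/2} + z_β) / √n
d = (2.576 + 0.553) / √56
d = 3.129 / 7.483
d ≈ 0.42

By Cohen's convention (0.2 small / 0.5 medium / 0.8 large): small effect.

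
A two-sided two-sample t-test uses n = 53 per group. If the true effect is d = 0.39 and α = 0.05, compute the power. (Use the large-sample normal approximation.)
Power ≈ 0.52

Power calculation (two-sample t-test, normal approximation):
z_β = d · √(n/2) - z_{α/2}
z_β = 0.39 · √(53/2) - 1.960
z_β = 0.39 · 5.148 - 1.960
z_β = 0.048

Power = Φ(z_β) = Φ(0.048) ≈ 0.519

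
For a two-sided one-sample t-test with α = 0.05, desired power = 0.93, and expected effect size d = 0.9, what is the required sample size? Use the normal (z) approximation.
n = 15

Sample size formula (one-sample t-test, normal approximation):
n = ((z_{α/2} + z_β) / d)²

z_{α/2} = 1.960 (for α = 0.05, two-sided)
z_β = 1.476 (for power = 0.93)
d = 0.9

n = ((1.960 + 1.476) / 0.9)²
n = (3.818)²
n ≈ 14.58
Round up to the next whole number: n = 15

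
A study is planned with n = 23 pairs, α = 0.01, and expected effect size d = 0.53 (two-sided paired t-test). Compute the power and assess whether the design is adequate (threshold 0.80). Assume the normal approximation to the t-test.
Power ≈ 0.49; the study is underpowered (power < 0.80)

Power calculation (paired t-test, normal approximation):
z_β = d · √n - z_{α/2}
z_β = 0.53 · √23 - 2.576
z_β = 0.53 · 4.796 - 2.576
z_β = -0.034

Power = Φ(z_β) = Φ(-0.034) ≈ 0.486

Effect size d = 0.53 is medium by Cohen's convention (0.2/0.5/0.8).

Threshold: power ≥ 0.80 is conventionally adequate.
Power ≈ 0.49 → the study is underpowered (power < 0.80).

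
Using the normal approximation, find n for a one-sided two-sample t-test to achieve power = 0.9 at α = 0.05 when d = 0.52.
n = 64 per group

Sample size formula (two-sample t-test, normal approximation):
n = 2 · ((z_α + z_β) / d)²

z_α = 1.645 (for α = 0.05, one-sided)
z_β = 1.282 (for power = 0.9)
d = 0.52

n = 2 · ((1.645 + 1.282) / 0.52)²
n = 2 · (5.629)²
n ≈ 63.37
Round up to the next whole number: n = 64 per group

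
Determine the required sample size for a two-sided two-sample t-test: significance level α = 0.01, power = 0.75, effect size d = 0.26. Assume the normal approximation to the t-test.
n = 313 per group

Sample size formula (two-sample t-test, normal approximation):
n = 2 · ((z_{α/2} + z_β) / d)²

z_{α/2} = 2.576 (for α = 0.01, two-sided)
z_β = 0.674 (for power = 0.75)
d = 0.26

n = 2 · ((2.576 + 0.674) / 0.26)²
n = 2 · (12.500)²
n ≈ 312.50
Round up to the next whole number: n = 313 per group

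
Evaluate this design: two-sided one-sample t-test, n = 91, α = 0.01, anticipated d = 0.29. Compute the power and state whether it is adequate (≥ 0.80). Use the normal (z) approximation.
Power ≈ 0.58; the study is underpowered (power < 0.80)

Power calculation (one-sample t-test, normal approximation):
z_β = d · √n - z_{α/2}
z_β = 0.29 · √91 - 2.576
z_β = 0.29 · 9.539 - 2.576
z_β = 0.191

Power = Φ(z_β) = Φ(0.191) ≈ 0.576

Effect size d = 0.29 is small by Cohen's convention (0.2/0.5/0.8).

Threshold: power ≥ 0.80 is conventionally adequate.
Power ≈ 0.58 → the study is underpowered (power < 0.80).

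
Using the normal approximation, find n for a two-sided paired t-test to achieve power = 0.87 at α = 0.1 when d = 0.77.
n = 13 pairs

Sample size formula (paired t-test, normal approximation):
n = ((z_{α/2} + z_β) / d)²

z_{α/2} = 1.645 (for α = 0.1, two-sided)
z_β = 1.126 (for power = 0.87)
d = 0.77

n = ((1.645 + 1.126) / 0.77)²
n = (3.599)²
n ≈ 12.95
Round up to the next whole number: n = 13 pairs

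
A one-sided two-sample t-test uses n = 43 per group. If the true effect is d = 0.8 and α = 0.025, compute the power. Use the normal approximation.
Power ≈ 0.96

Power calculation (two-sample t-test, normal approximation):
z_β = d · √(n/2) - z_α
z_β = 0.8 · √(43/2) - 1.960
z_β = 0.8 · 4.637 - 1.960
z_β = 1.749

Power = Φ(z_β) = Φ(1.749) ≈ 0.960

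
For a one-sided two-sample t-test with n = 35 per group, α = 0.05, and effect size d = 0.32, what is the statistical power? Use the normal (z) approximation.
Power ≈ 0.38

Power calculation (two-sample t-test, normal approximation):
z_β = d · √(n/2) - z_α
z_β = 0.32 · √(35/2) - 1.645
z_β = 0.32 · 4.183 - 1.645
z_β = -0.306

Power = Φ(z_β) = Φ(-0.306) ≈ 0.380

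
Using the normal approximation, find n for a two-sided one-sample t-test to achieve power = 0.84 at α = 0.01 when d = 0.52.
n = 48

Sample size formula (one-sample t-test, normal approximation):
n = ((z_{α/2} + z_β) / d)²

z_{α/2} = 2.576 (for α = 0.01, two-sided)
z_β = 0.994 (for power = 0.84)
d = 0.52

n = ((2.576 + 0.994) / 0.52)²
n = (6.865)²
n ≈ 47.13
Round up to the next whole number: n = 48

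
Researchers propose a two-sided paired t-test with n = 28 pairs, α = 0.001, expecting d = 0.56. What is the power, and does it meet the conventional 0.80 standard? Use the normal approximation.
Power ≈ 0.37; the study is underpowered (power < 0.80)

Power calculation (paired t-test, normal approximation):
z_β = d · √n - z_{α/2}
z_β = 0.56 · √28 - 3.291
z_β = 0.56 · 5.292 - 3.291
z_β = -0.327

Power = Φ(z_β) = Φ(-0.327) ≈ 0.372

Effect size d = 0.56 is medium by Cohen's convention (0.2/0.5/0.8).

Threshold: power ≥ 0.80 is conventionally adequate.
Power ≈ 0.37 → the study is underpowered (power < 0.80).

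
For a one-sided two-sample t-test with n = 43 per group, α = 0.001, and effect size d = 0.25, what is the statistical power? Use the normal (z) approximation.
Power ≈ 0.03

Power calculation (two-sample t-test, normal approximation):
z_β = d · √(n/2) - z_α
z_β = 0.25 · √(43/2) - 3.090
z_β = 0.25 · 4.637 - 3.090
z_β = -1.931

Power = Φ(z_β) = Φ(-1.931) ≈ 0.027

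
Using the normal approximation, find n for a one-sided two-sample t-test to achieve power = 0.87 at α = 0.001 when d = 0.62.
n = 93 per group

Sample size formula (two-sample t-test, normal approximation):
n = 2 · ((z_α + z_β) / d)²

z_α = 3.090 (for α = 0.001, one-sided)
z_β = 1.126 (for power = 0.87)
d = 0.62

n = 2 · ((3.090 + 1.126) / 0.62)²
n = 2 · (6.800)²
n ≈ 92.48
Round up to the next whole number: n = 93 per group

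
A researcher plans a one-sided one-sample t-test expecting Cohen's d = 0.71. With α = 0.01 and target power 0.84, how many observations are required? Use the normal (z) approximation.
n = 22

Sample size formula (one-sample t-test, normal approximation):
n = ((z_α + z_β) / d)²

z_α = 2.326 (for α = 0.01, one-sided)
z_β = 0.994 (for power = 0.84)
d = 0.71

n = ((2.326 + 0.994) / 0.71)²
n = (4.676)²
n ≈ 21.86
Round up to the next whole number: n = 22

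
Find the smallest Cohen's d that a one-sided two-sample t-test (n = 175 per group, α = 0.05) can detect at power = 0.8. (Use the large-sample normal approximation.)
d ≈ 0.27

Minimum detectable effect (two-sample t-test, normal approximation):
d = (z_α + z_β) / √(n/2)
d = (1.645 + 0.842) / √(175/2)
d = 2.486 / 9.354
d ≈ 0.27

By Cohen's convention (0.2 small / 0.5 medium / 0.8 large): small effect.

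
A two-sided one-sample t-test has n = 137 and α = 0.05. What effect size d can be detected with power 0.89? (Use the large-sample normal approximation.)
d ≈ 0.27

Minimum detectable effect (one-sample t-test, normal approximation):
d = (z_{α/2} + z_β) / √n
d = (1.960 + 1.227) / √137
d = 3.186 / 11.705
d ≈ 0.27

By Cohen's convention (0.2 small / 0.5 medium / 0.8 large): small effect.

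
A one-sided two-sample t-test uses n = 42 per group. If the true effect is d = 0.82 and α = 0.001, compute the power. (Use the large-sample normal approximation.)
Power ≈ 0.75

Power calculation (two-sample t-test, normal approximation):
z_β = d · √(n/2) - z_α
z_β = 0.82 · √(42/2) - 3.090
z_β = 0.82 · 4.583 - 3.090
z_β = 0.667

Power = Φ(z_β) = Φ(0.667) ≈ 0.748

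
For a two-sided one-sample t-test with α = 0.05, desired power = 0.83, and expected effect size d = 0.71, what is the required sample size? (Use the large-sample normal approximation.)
n = 17

Sample size formula (one-sample t-test, normal approximation):
n = ((z_{α/2} + z_β) / d)²

z_{α/2} = 1.960 (for α = 0.05, two-sided)
z_β = 0.954 (for power = 0.83)
d = 0.71

n = ((1.960 + 0.954) / 0.71)²
n = (4.104)²
n ≈ 16.84
Round up to the next whole number: n = 17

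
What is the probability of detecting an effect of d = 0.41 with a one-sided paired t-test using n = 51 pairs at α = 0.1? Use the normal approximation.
Power ≈ 0.95

Power calculation (paired t-test, normal approximation):
z_β = d · √n - z_α
z_β = 0.41 · √51 - 1.282
z_β = 0.41 · 7.141 - 1.282
z_β = 1.646

Power = Φ(z_β) = Φ(1.646) ≈ 0.950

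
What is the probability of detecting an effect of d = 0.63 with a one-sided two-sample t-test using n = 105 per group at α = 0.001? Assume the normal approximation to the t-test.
Power ≈ 0.93

Power calculation (two-sample t-test, normal approximation):
z_β = d · √(n/2) - z_α
z_β = 0.63 · √(105/2) - 3.090
z_β = 0.63 · 7.246 - 3.090
z_β = 1.475

Power = Φ(z_β) = Φ(1.475) ≈ 0.930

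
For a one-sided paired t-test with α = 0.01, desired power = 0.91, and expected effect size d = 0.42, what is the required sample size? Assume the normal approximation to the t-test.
n = 77 pairs

Sample size formula (paired t-test, normal approximation):
n = ((z_α + z_β) / d)²

z_α = 2.326 (for α = 0.01, one-sided)
z_β = 1.341 (for power = 0.91)
d = 0.42

n = ((2.326 + 1.341) / 0.42)²
n = (8.731)²
n ≈ 76.23
Round up to the next whole number: n = 77 pairs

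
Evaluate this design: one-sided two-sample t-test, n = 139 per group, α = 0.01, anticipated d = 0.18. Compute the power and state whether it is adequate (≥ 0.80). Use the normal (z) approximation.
Power ≈ 0.20; the study is underpowered (power < 0.80)

Power calculation (two-sample t-test, normal approximation):
z_β = d · √(n/2) - z_α
z_β = 0.18 · √(139/2) - 2.326
z_β = 0.18 · 8.337 - 2.326
z_β = -0.826

Power = Φ(z_β) = Φ(-0.826) ≈ 0.204

Effect size d = 0.18 is very small by Cohen's convention (0.2/0.5/0.8).

Threshold: power ≥ 0.80 is conventionally adequate.
Power ≈ 0.20 → the study is underpowered (power < 0.80).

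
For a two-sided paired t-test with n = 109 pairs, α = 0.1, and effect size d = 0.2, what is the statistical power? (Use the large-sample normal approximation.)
Power ≈ 0.67

Power calculation (paired t-test, normal approximation):
z_β = d · √n - z_{α/2}
z_β = 0.2 · √109 - 1.645
z_β = 0.2 · 10.440 - 1.645
z_β = 0.443

Power = Φ(z_β) = Φ(0.443) ≈ 0.671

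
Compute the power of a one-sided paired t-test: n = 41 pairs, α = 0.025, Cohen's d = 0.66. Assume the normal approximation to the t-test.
Power ≈ 0.99

Power calculation (paired t-test, normal approximation):
z_β = d · √n - z_α
z_β = 0.66 · √41 - 1.960
z_β = 0.66 · 6.403 - 1.960
z_β = 2.266

Power = Φ(z_β) = Φ(2.266) ≈ 0.988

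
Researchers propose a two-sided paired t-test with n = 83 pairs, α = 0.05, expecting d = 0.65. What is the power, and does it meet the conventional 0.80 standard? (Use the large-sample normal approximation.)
Power ≈ 1.00; the study is adequately powered (power ≥ 0.80)

Power calculation (paired t-test, normal approximation):
z_β = d · √n - z_{α/2}
z_β = 0.65 · √83 - 1.960
z_β = 0.65 · 9.110 - 1.960
z_β = 3.962

Power = Φ(z_β) = Φ(3.962) ≈ 1.000

Effect size d = 0.65 is medium by Cohen's convention (0.2/0.5/0.8).

Threshold: power ≥ 0.80 is conventionally adequate.
Power ≈ 1.00 → the study is adequately powered (power ≥ 0.80).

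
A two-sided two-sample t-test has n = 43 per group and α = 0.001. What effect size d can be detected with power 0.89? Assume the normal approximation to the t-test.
d ≈ 0.97

Minimum detectable effect (two-sample t-test, normal approximation):
d = (z_{α/2} + z_β) / √(n/2)
d = (3.291 + 1.227) / √(43/2)
d = 4.517 / 4.637
d ≈ 0.97

By Cohen's convention (0.2 small / 0.5 medium / 0.8 large): large effect.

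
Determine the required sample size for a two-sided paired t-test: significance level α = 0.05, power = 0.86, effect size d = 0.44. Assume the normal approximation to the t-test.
n = 48 pairs

Sample size formula (paired t-test, normal approximation):
n = ((z_{α/2} + z_β) / d)²

z_{α/2} = 1.960 (for α = 0.05, two-sided)
z_β = 1.080 (for power = 0.86)
d = 0.44

n = ((1.960 + 1.080) / 0.44)²
n = (6.909)²
n ≈ 47.73
Round up to the next whole number: n = 48 pairs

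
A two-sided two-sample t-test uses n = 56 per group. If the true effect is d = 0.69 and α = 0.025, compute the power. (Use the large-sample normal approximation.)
Power ≈ 0.92

Power calculation (two-sample t-test, normal approximation):
z_β = d · √(n/2) - z_{α/2}
z_β = 0.69 · √(56/2) - 2.241
z_β = 0.69 · 5.292 - 2.241
z_β = 1.410

Power = Φ(z_β) = Φ(1.410) ≈ 0.921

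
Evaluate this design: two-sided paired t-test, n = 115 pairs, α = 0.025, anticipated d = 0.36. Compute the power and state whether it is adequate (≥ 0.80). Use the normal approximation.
Power ≈ 0.95; the study is adequately powered (power ≥ 0.80)

Power calculation (paired t-test, normal approximation):
z_β = d · √n - z_{α/2}
z_β = 0.36 · √115 - 2.241
z_β = 0.36 · 10.724 - 2.241
z_β = 1.619

Power = Φ(z_β) = Φ(1.619) ≈ 0.947

Effect size d = 0.36 is small by Cohen's convention (0.2/0.5/0.8).

Threshold: power ≥ 0.80 is conventionally adequate.
Power ≈ 0.95 → the study is adequately powered (power ≥ 0.80).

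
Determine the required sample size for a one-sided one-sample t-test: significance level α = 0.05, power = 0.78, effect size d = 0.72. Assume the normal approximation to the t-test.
n = 12

Sample size formula (one-sample t-test, normal approximation):
n = ((z_α + z_β) / d)²

z_α = 1.645 (for α = 0.05, one-sided)
z_β = 0.772 (for power = 0.78)
d = 0.72

n = ((1.645 + 0.772) / 0.72)²
n = (3.357)²
n ≈ 11.27
Round up to the next whole number: n = 12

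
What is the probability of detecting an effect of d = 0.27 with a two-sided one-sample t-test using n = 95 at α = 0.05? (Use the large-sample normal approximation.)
Power ≈ 0.75

Power calculation (one-sample t-test, normal approximation):
z_β = d · √n - z_{α/2}
z_β = 0.27 · √95 - 1.960
z_β = 0.27 · 9.747 - 1.960
z_β = 0.672

Power = Φ(z_β) = Φ(0.672) ≈ 0.749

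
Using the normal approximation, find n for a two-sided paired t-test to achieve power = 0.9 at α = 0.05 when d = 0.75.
n = 19 pairs

Sample size formula (paired t-test, normal approximation):
n = ((z_{α/2} + z_β) / d)²

z_{α/2} = 1.960 (for α = 0.05, two-sided)
z_β = 1.282 (for power = 0.9)
d = 0.75

n = ((1.960 + 1.282) / 0.75)²
n = (4.323)²
n ≈ 18.69
Round up to the next whole number: n = 19 pairs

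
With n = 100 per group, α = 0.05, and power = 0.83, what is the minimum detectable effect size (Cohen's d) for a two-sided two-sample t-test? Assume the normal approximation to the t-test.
d ≈ 0.41

Minimum detectable effect (two-sample t-test, normal approximation):
d = (z_{α/2} + z_β) / √(n/2)
d = (1.960 + 0.954) / √(100/2)
d = 2.914 / 7.071
d ≈ 0.41

By Cohen's convention (0.2 small / 0.5 medium / 0.8 large): small effect.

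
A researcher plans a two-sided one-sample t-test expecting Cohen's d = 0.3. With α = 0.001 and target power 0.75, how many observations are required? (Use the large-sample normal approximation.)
n = 175

Sample size formula (one-sample t-test, normal approximation):
n = ((z_{α/2} + z_β) / d)²

z_{α/2} = 3.291 (for α = 0.001, two-sided)
z_β = 0.674 (for power = 0.75)
d = 0.3

n = ((3.291 + 0.674) / 0.3)²
n = (13.217)²
n ≈ 174.69
Round up to the next whole number: n = 175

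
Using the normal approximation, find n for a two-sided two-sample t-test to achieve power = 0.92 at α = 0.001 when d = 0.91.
n = 54 per group

Sample size formula (two-sample t-test, normal approximation):
n = 2 · ((z_{α/2} + z_β) / d)²

z_{α/2} = 3.291 (for α = 0.001, two-sided)
z_β = 1.405 (for power = 0.92)
d = 0.91

n = 2 · ((3.291 + 1.405) / 0.91)²
n = 2 · (5.160)²
n ≈ 53.25
Round up to the next whole number: n = 54 per group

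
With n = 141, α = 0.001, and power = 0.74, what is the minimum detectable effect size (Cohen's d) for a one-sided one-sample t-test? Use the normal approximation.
d ≈ 0.31

Minimum detectable effect (one-sample t-test, normal approximation):
d = (z_α + z_β) / √n
d = (3.090 + 0.643) / √141
d = 3.734 / 11.874
d ≈ 0.31

By Cohen's convention (0.2 small / 0.5 medium / 0.8 large): small effect.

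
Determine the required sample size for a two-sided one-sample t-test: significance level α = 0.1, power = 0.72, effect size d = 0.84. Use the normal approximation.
n = 8

Sample size formula (one-sample t-test, normal approximation):
n = ((z_{α/2} + z_β) / d)²

z_{α/2} = 1.645 (for α = 0.1, two-sided)
z_β = 0.583 (for power = 0.72)
d = 0.84

n = ((1.645 + 0.583) / 0.84)²
n = (2.652)²
n ≈ 7.03
Round up to the next whole number: n = 8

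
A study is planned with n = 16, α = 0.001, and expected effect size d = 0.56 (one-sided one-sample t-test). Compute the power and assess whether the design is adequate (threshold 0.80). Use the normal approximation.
Power ≈ 0.20; the study is underpowered (power < 0.80)

Power calculation (one-sample t-test, normal approximation):
z_β = d · √n - z_α
z_β = 0.56 · √16 - 3.090
z_β = 0.56 · 4.000 - 3.090
z_β = -0.850

Power = Φ(z_β) = Φ(-0.850) ≈ 0.198

Effect size d = 0.56 is medium by Cohen's convention (0.2/0.5/0.8).

Threshold: power ≥ 0.80 is conventionally adequate.
Power ≈ 0.20 → the study is underpowered (power < 0.80).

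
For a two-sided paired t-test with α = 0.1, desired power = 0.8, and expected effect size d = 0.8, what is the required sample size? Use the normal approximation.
n = 10 pairs

Sample size formula (paired t-test, normal approximation):
n = ((z_{α/2} + z_β) / d)²

z_{α/2} = 1.645 (for α = 0.1, two-sided)
z_β = 0.842 (for power = 0.8)
d = 0.8

n = ((1.645 + 0.842) / 0.8)²
n = (3.109)²
n ≈ 9.67
Round up to the next whole number: n = 10 pairs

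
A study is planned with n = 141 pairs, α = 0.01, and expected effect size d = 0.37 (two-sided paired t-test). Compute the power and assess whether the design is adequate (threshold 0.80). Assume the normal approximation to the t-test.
Power ≈ 0.97; the study is adequately powered (power ≥ 0.80)

Power calculation (paired t-test, normal approximation):
z_β = d · √n - z_{α/2}
z_β = 0.37 · √141 - 2.576
z_β = 0.37 · 11.874 - 2.576
z_β = 1.818

Power = Φ(z_β) = Φ(1.818) ≈ 0.965

Effect size d = 0.37 is small by Cohen's convention (0.2/0.5/0.8).

Threshold: power ≥ 0.80 is conventionally adequate.
Power ≈ 0.97 → the study is adequately powered (power ≥ 0.80).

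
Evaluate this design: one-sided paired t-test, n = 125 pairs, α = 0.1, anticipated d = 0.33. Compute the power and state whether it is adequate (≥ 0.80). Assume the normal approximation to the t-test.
Power ≈ 0.99; the study is adequately powered (power ≥ 0.80)

Power calculation (paired t-test, normal approximation):
z_β = d · √n - z_α
z_β = 0.33 · √125 - 1.282
z_β = 0.33 · 11.180 - 1.282
z_β = 2.408

Power = Φ(z_β) = Φ(2.408) ≈ 0.992

Effect size d = 0.33 is small by Cohen's convention (0.2/0.5/0.8).

Threshold: power ≥ 0.80 is conventionally adequate.
Power ≈ 0.99 → the study is adequately powered (power ≥ 0.80).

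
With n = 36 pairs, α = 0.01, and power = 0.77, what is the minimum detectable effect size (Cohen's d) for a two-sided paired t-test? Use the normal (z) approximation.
d ≈ 0.55

Minimum detectable effect (paired t-test, normal approximation):
d = (z_{α/2} + z_β) / √n
d = (2.576 + 0.739) / √36
d = 3.315 / 6.000
d ≈ 0.55

By Cohen's convention (0.2 small / 0.5 medium / 0.8 large): medium effect.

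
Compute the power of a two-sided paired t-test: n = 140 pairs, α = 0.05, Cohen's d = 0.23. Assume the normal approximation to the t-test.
Power ≈ 0.78

Power calculation (paired t-test, normal approximation):
z_β = d · √n - z_{α/2}
z_β = 0.23 · √140 - 1.960
z_β = 0.23 · 11.832 - 1.960
z_β = 0.761

Power = Φ(z_β) = Φ(0.761) ≈ 0.777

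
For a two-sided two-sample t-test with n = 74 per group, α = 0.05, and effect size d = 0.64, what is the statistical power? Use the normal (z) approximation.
Power ≈ 0.97

Power calculation (two-sample t-test, normal approximation):
z_β = d · √(n/2) - z_{α/2}
z_β = 0.64 · √(74/2) - 1.960
z_β = 0.64 · 6.083 - 1.960
z_β = 1.933

Power = Φ(z_β) = Φ(1.933) ≈ 0.973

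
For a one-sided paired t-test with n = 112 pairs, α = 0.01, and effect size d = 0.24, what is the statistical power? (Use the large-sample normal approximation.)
Power ≈ 0.58

Power calculation (paired t-test, normal approximation):
z_β = d · √n - z_α
z_β = 0.24 · √112 - 2.326
z_β = 0.24 · 10.583 - 2.326
z_β = 0.214

Power = Φ(z_β) = Φ(0.214) ≈ 0.585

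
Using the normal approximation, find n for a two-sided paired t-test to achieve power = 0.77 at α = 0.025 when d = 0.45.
n = 44 pairs

Sample size formula (paired t-test, normal approximation):
n = ((z_{α/2} + z_β) / d)²

z_{α/2} = 2.241 (for α = 0.025, two-sided)
z_β = 0.739 (for power = 0.77)
d = 0.45

n = ((2.241 + 0.739) / 0.45)²
n = (6.622)²
n ≈ 43.85
Round up to the next whole number: n = 44 pairs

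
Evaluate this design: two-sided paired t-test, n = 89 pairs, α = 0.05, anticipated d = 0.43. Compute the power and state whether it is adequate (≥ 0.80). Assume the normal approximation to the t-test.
Power ≈ 0.98; the study is adequately powered (power ≥ 0.80)

Power calculation (paired t-test, normal approximation):
z_β = d · √n - z_{α/2}
z_β = 0.43 · √89 - 1.960
z_β = 0.43 · 9.434 - 1.960
z_β = 2.097

Power = Φ(z_β) = Φ(2.097) ≈ 0.982

Effect size d = 0.43 is small by Cohen's convention (0.2/0.5/0.8).

Threshold: power ≥ 0.80 is conventionally adequate.
Power ≈ 0.98 → the study is adequately powered (power ≥ 0.80).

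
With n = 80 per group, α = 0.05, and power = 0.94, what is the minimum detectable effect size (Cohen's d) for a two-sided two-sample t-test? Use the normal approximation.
d ≈ 0.56

Minimum detectable effect (two-sample t-test, normal approximation):
d = (z_{α/2} + z_β) / √(n/2)
d = (1.960 + 1.555) / √(80/2)
d = 3.515 / 6.325
d ≈ 0.56

By Cohen's convention (0.2 small / 0.5 medium / 0.8 large): medium effect.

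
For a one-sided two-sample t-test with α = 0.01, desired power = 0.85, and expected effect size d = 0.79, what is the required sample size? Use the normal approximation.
n = 37 per group

Sample size formula (two-sample t-test, normal approximation):
n = 2 · ((z_α + z_β) / d)²

z_α = 2.326 (for α = 0.01, one-sided)
z_β = 1.036 (for power = 0.85)
d = 0.79

n = 2 · ((2.326 + 1.036) / 0.79)²
n = 2 · (4.256)²
n ≈ 36.23
Round up to the next whole number: n = 37 per group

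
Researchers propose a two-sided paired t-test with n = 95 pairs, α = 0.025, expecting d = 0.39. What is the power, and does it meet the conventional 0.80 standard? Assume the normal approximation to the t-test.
Power ≈ 0.94; the study is adequately powered (power ≥ 0.80)

Power calculation (paired t-test, normal approximation):
z_β = d · √n - z_{α/2}
z_β = 0.39 · √95 - 2.241
z_β = 0.39 · 9.747 - 2.241
z_β = 1.560

Power = Φ(z_β) = Φ(1.560) ≈ 0.941

Effect size d = 0.39 is small by Cohen's convention (0.2/0.5/0.8).

Threshold: power ≥ 0.80 is conventionally adequate.
Power ≈ 0.94 → the study is adequately powered (power ≥ 0.80).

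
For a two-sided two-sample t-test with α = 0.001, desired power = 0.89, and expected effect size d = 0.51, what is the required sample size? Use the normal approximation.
n = 157 per group

Sample size formula (two-sample t-test, normal approximation):
n = 2 · ((z_{α/2} + z_β) / d)²

z_{α/2} = 3.291 (for α = 0.001, two-sided)
z_β = 1.227 (for power = 0.89)
d = 0.51

n = 2 · ((3.291 + 1.227) / 0.51)²
n = 2 · (8.859)²
n ≈ 156.96
Round up to the next whole number: n = 157 per group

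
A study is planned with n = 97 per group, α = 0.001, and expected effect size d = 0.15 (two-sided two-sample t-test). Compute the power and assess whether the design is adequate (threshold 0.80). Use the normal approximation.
Power ≈ 0.01; the study is underpowered (power < 0.80)

Power calculation (two-sample t-test, normal approximation):
z_β = d · √(n/2) - z_{α/2}
z_β = 0.15 · √(97/2) - 3.291
z_β = 0.15 · 6.964 - 3.291
z_β = -2.246

Power = Φ(z_β) = Φ(-2.246) ≈ 0.012

Effect size d = 0.15 is very small by Cohen's convention (0.2/0.5/0.8).

Threshold: power ≥ 0.80 is conventionally adequate.
Power ≈ 0.01 → the study is underpowered (power < 0.80).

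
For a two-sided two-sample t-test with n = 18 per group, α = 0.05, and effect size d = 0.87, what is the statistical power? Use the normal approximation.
Power ≈ 0.74

Power calculation (two-sample t-test, normal approximation):
z_β = d · √(n/2) - z_{α/2}
z_β = 0.87 · √(18/2) - 1.960
z_β = 0.87 · 3.000 - 1.960
z_β = 0.650

Power = Φ(z_β) = Φ(0.650) ≈ 0.742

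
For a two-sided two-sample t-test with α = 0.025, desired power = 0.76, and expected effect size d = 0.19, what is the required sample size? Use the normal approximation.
n = 482 per group

Sample size formula (two-sample t-test, normal approximation):
n = 2 · ((z_{α/2} + z_β) / d)²

z_{α/2} = 2.241 (for α = 0.025, two-sided)
z_β = 0.706 (for power = 0.76)
d = 0.19

n = 2 · ((2.241 + 0.706) / 0.19)²
n = 2 · (15.511)²
n ≈ 481.18
Round up to the next whole number: n = 482 per group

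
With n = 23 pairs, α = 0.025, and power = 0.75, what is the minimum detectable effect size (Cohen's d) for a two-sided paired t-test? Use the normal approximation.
d ≈ 0.61

Minimum detectable effect (paired t-test, normal approximation):
d = (z_{α/2} + z_β) / √n
d = (2.241 + 0.674) / √23
d = 2.916 / 4.796
d ≈ 0.61

By Cohen's convention (0.2 small / 0.5 medium / 0.8 large): medium effect.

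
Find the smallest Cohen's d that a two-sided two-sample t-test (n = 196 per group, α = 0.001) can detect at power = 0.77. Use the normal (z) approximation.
d ≈ 0.41

Minimum detectable effect (two-sample t-test, normal approximation):
d = (z_{α/2} + z_β) / √(n/2)
d = (3.291 + 0.739) / √(196/2)
d = 4.029 / 9.899
d ≈ 0.41

By Cohen's convention (0.2 small / 0.5 medium / 0.8 large): small effect.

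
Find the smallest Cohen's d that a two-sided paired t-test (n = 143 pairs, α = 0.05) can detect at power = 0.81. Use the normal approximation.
d ≈ 0.24

Minimum detectable effect (paired t-test, normal approximation):
d = (z_{α/2} + z_β) / √n
d = (1.960 + 0.878) / √143
d = 2.838 / 11.958
d ≈ 0.24

By Cohen's convention (0.2 small / 0.5 medium / 0.8 large): small effect.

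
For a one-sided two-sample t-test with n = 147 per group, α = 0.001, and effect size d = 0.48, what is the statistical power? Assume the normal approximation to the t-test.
Power ≈ 0.85

Power calculation (two-sample t-test, normal approximation):
z_β = d · √(n/2) - z_α
z_β = 0.48 · √(147/2) - 3.090
z_β = 0.48 · 8.573 - 3.090
z_β = 1.025

Power = Φ(z_β) = Φ(1.025) ≈ 0.847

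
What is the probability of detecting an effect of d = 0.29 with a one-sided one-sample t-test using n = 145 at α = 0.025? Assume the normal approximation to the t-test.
Power ≈ 0.94

Power calculation (one-sample t-test, normal approximation):
z_β = d · √n - z_α
z_β = 0.29 · √145 - 1.960
z_β = 0.29 · 12.042 - 1.960
z_β = 1.532

Power = Φ(z_β) = Φ(1.532) ≈ 0.937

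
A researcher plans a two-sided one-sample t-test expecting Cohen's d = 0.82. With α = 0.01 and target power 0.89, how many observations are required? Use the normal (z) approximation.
n = 22

Sample size formula (one-sample t-test, normal approximation):
n = ((z_{α/2} + z_β) / d)²

z_{α/2} = 2.576 (for α = 0.01, two-sided)
z_β = 1.227 (for power = 0.89)
d = 0.82

n = ((2.576 + 1.227) / 0.82)²
n = (4.638)²
n ≈ 21.51
Round up to the next whole number: n = 22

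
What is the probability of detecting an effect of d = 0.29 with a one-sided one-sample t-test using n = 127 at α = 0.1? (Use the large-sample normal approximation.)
Power ≈ 0.98

Power calculation (one-sample t-test, normal approximation):
z_β = d · √n - z_α
z_β = 0.29 · √127 - 1.282
z_β = 0.29 · 11.269 - 1.282
z_β = 1.987

Power = Φ(z_β) = Φ(1.987) ≈ 0.977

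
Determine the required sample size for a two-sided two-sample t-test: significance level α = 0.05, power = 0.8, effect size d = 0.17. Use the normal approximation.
n = 544 per group

Sample size formula (two-sample t-test, normal approximation):
n = 2 · ((z_{α/2} + z_β) / d)²

z_{α/2} = 1.960 (for α = 0.05, two-sided)
z_β = 0.842 (for power = 0.8)
d = 0.17

n = 2 · ((1.960 + 0.842) / 0.17)²
n = 2 · (16.482)²
n ≈ 543.31
Round up to the next whole number: n = 544 per group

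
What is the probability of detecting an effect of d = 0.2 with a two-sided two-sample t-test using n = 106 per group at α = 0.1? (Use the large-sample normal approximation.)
Power ≈ 0.43

Power calculation (two-sample t-test, normal approximation):
z_β = d · √(n/2) - z_{α/2}
z_β = 0.2 · √(106/2) - 1.645
z_β = 0.2 · 7.280 - 1.645
z_β = -0.189

Power = Φ(z_β) = Φ(-0.189) ≈ 0.425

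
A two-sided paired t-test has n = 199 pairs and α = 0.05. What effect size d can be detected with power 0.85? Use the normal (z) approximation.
d ≈ 0.21

Minimum detectable effect (paired t-test, normal approximation):
d = (z_{α/2} + z_β) / √n
d = (1.960 + 1.036) / √199
d = 2.996 / 14.107
d ≈ 0.21

By Cohen's convention (0.2 small / 0.5 medium / 0.8 large): small effect.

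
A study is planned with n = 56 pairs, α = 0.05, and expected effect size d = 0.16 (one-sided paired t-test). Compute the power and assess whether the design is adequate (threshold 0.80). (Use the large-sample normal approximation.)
Power ≈ 0.33; the study is underpowered (power < 0.80)

Power calculation (paired t-test, normal approximation):
z_β = d · √n - z_α
z_β = 0.16 · √56 - 1.645
z_β = 0.16 · 7.483 - 1.645
z_β = -0.448

Power = Φ(z_β) = Φ(-0.448) ≈ 0.327

Effect size d = 0.16 is very small by Cohen's convention (0.2/0.5/0.8).

Threshold: power ≥ 0.80 is conventionally adequate.
Power ≈ 0.33 → the study is underpowered (power < 0.80).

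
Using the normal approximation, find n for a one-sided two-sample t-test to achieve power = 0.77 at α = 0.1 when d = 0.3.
n = 91 per group

Sample size formula (two-sample t-test, normal approximation):
n = 2 · ((z_α + z_β) / d)²

z_α = 1.282 (for α = 0.1, one-sided)
z_β = 0.739 (for power = 0.77)
d = 0.3

n = 2 · ((1.282 + 0.739) / 0.3)²
n = 2 · (6.737)²
n ≈ 90.77
Round up to the next whole number: n = 91 per group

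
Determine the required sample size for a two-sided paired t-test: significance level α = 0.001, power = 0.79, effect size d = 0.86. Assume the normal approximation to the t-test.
n = 23 pairs

Sample size formula (paired t-test, normal approximation):
n = ((z_{α/2} + z_β) / d)²

z_{α/2} = 3.291 (for α = 0.001, two-sided)
z_β = 0.806 (for power = 0.79)
d = 0.86

n = ((3.291 + 0.806) / 0.86)²
n = (4.764)²
n ≈ 22.70
Round up to the next whole number: n = 23 pairs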